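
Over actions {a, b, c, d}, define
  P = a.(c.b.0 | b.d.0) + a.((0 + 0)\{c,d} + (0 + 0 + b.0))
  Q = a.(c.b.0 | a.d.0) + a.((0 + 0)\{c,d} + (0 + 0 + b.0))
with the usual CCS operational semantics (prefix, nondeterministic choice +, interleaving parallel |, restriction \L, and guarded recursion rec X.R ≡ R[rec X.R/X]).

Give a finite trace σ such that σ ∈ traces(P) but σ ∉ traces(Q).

abc

Reachable graph of P (12 states):
  p0 = a.(c.b.0 | b.d.0) + a.((0 + 0)\{c,d} + (0 + 0 + b.0)) has moves ··a··> p1, ··a··> p2
  p1 = (0 + 0)\{c,d} + (0 + 0 + b.0) has moves ··b··> p3
  p2 = c.b.0 | b.d.0 has moves ··b··> p4, ··c··> p5
  p3 = 0 has moves ·
  p4 = c.b.0 | d.0 has moves ··c··> p6, ··d··> p7
  p5 = b.0 | b.d.0 has moves ··b··> p6, ··b··> p8
  p6 = b.0 | d.0 has moves ··b··> p9, ··d··> p10
  p7 = c.b.0 | 0 has moves ··c··> p10
  p8 = 0 | b.d.0 has moves ··b··> p9
  p9 = 0 | d.0 has moves ··d··> p11
  p10 = b.0 | 0 has moves ··b··> p11
  p11 = 0 | 0 has moves ·
Reachable graph of Q (12 states):
  q0 = a.(c.b.0 | a.d.0) + a.((0 + 0)\{c,d} + (0 + 0 + b.0)) has moves ··a··> q1, ··a··> q2
  q1 = (0 + 0)\{c,d} + (0 + 0 + b.0) has moves ··b··> q3
  q2 = c.b.0 | a.d.0 has moves ··a··> q4, ··c··> q5
  q3 = 0 has moves ·
  q4 = c.b.0 | d.0 has moves ··c··> q6, ··d··> q7
  q5 = b.0 | a.d.0 has moves ··a··> q6, ··b··> q8
  q6 = b.0 | d.0 has moves ··b··> q9, ··d··> q10
  q7 = c.b.0 | 0 has moves ··c··> q10
  q8 = 0 | a.d.0 has moves ··a··> q9
  q9 = 0 | d.0 has moves ··d··> q11
  q10 = b.0 | 0 has moves ··b··> q11
  q11 = 0 | 0 has moves ·
Executing abc from P (initial set {p0}):
  [1] a ⇒ {p1, p2}
  [2] b ⇒ {p3, p4}
  [3] c ⇒ {p6}
  ✓ P
Executing abc from Q (initial set {q0}):
  [1] a ⇒ {q1, q2}
  [2] b ⇒ {q3}
  [3] c ⇒ no successor for Q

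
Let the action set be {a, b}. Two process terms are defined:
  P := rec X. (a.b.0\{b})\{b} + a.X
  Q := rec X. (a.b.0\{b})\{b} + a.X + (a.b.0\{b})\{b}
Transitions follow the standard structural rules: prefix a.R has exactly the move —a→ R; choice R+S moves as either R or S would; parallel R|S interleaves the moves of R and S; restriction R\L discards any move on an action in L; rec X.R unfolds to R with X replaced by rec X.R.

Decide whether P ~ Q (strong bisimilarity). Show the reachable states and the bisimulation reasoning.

P ~ Q

Reachable graph of P (2 states):
  u0 = rec X. (a.b.0\{b})\{b} + a.X → ··a··> u0, ··a··> u1
  u1 = (b.0\{b})\{b} → ∅
Reachable graph of Q (2 states):
  v0 = rec X. (a.b.0\{b})\{b} + a.X + (a.b.0\{b})\{b} → ··a··> v0, ··a··> v1
  v1 = (b.0\{b})\{b} → ∅
Coarsest stable partition (strong bisimilarity classes):
  B0 = {u0, v0}
  B1 = {u1, v1}
u0 ∈ B0, v0 ∈ B0 → same block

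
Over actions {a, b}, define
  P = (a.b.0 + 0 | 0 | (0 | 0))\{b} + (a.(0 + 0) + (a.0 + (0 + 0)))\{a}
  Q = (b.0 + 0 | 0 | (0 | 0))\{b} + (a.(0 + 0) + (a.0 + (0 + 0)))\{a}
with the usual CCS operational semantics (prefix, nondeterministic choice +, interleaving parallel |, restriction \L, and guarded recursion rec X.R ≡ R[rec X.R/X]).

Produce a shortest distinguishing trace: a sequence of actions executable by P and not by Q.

a

LTS(P): 2 reachable states
  p0 = (a.b.0 + 0 | 0 | (0 | 0))\{b} + (a.(0 + 0) + (a.0 + (0 + 0)))\{a} ⊢ -a-> p1
  p1 = (b.0)\{b} ⊢ deadlocked
LTS(Q): 1 reachable states
  q0 = (b.0 + 0 | 0 | (0 | 0))\{b} + (a.(0 + 0) + (a.0 + (0 + 0)))\{a} ⊢ deadlocked
Trace ⟨a⟩ through P, begin at {p0}:
  step 1 (a): {p1}
  P completes σ.
Trace ⟨a⟩ through Q, begin at {q0}:
  step 1 (a): ∅ (Q stuck)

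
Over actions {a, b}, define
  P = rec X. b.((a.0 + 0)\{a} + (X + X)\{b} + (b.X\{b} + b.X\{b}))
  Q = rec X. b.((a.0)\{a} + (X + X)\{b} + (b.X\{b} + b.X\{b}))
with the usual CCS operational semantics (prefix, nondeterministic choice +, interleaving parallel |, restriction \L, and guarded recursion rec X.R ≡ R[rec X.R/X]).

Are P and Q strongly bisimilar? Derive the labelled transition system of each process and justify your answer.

Reachable graph of P (3 states):
  p0 = rec X. b.((a.0 + 0)\{a} + (X + X)\{b} + (b.X\{b} + b.X\{b})) → ··b··> p1
  p1 = (a.0 + 0)\{a} + ((rec X. b.((a.0 + 0)\{a} + (X + X)\{b} + (b.X\{b} + b.X\{b}))) + (rec X. b.((a.0 + 0)\{a} + (X + X)\{b} + (b.X\{b} + b.X\{b}))))\{b} + (b.(rec X. b.((a.0 + 0)\{a} + (X + X)\{b} + (b.X\{b} + b.X\{b})))\{b} + b.(rec X. b.((a.0 + 0)\{a} + (X + X)\{b} + (b.X\{b} + b.X\{b})))\{b}) → ··b··> p2
  p2 = (rec X. b.((a.0 + 0)\{a} + (X + X)\{b} + (b.X\{b} + b.X\{b})))\{b} → ·
Reachable graph of Q (3 states):
  q0 = rec X. b.((a.0)\{a} + (X + X)\{b} + (b.X\{b} + b.X\{b})) → ··b··> q1
  q1 = (a.0)\{a} + ((rec X. b.((a.0)\{a} + (X + X)\{b} + (b.X\{b} + b.X\{b}))) + (rec X. b.((a.0)\{a} + (X + X)\{b} + (b.X\{b} + b.X\{b}))))\{b} + (b.(rec X. b.((a.0)\{a} + (X + X)\{b} + (b.X\{b} + b.X\{b})))\{b} + b.(rec X. b.((a.0)\{a} + (X + X)\{b} + (b.X\{b} + b.X\{b})))\{b}) → ··b··> q2
  q2 = (rec X. b.((a.0)\{a} + (X + X)\{b} + (b.X\{b} + b.X\{b})))\{b} → ·
Partition-refinement fixed point:
  B0 = {p0, q0}
  B1 = {p1, q1}
  B2 = {p2, q2}
p0 ∈ B0, q0 ∈ B0 → same block

YES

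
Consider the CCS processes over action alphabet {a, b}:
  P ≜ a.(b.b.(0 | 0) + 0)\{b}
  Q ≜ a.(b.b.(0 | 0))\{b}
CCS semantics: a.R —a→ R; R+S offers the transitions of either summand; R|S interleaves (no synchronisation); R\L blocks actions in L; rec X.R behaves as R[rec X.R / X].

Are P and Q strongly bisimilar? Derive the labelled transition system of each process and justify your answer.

LTS(P): 2 reachable states
  p0 = a.(b.b.(0 | 0) + 0)\{b} | ··a··> p1
  p1 = (b.b.(0 | 0) + 0)\{b} | (no moves)
LTS(Q): 2 reachable states
  q0 = a.(b.b.(0 | 0))\{b} | ··a··> q1
  q1 = (b.b.(0 | 0))\{b} | (no moves)
Bisimilarity quotient blocks:
  B0 = {p0, q0}
  B1 = {p1, q1}
p0 ∈ B0, q0 ∈ B0 → same block

P ~ Q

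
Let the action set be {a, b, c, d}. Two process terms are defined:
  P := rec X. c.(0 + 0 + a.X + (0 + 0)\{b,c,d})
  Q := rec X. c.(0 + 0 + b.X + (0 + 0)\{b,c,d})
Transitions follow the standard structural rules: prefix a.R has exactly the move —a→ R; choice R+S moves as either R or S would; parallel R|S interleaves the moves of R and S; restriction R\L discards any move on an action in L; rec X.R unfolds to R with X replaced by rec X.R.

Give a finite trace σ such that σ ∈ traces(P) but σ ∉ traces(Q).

LTS(P): 2 reachable states
  p0 = rec X. c.(0 + 0 + a.X + (0 + 0)\{b,c,d}) ⊢ —c→ p1
  p1 = 0 + 0 + a.(rec X. c.(0 + 0 + a.X + (0 + 0)\{b,c,d})) + (0 + 0)\{b,c,d} ⊢ —a→ p0
LTS(Q): 2 reachable states
  q0 = rec X. c.(0 + 0 + b.X + (0 + 0)\{b,c,d}) ⊢ —c→ q1
  q1 = 0 + 0 + b.(rec X. c.(0 + 0 + b.X + (0 + 0)\{b,c,d})) + (0 + 0)\{b,c,d} ⊢ —b→ q0
Run σ = ⟨ca⟩ on P: start {p0}
  after c @ step 1: {p1}
  after a @ step 2: {p0}
  ✓ P
Run σ = ⟨ca⟩ on Q: start {q0}
  after c @ step 1: {q1}
  after a @ step 2: ∅  — Q cannot continue

ca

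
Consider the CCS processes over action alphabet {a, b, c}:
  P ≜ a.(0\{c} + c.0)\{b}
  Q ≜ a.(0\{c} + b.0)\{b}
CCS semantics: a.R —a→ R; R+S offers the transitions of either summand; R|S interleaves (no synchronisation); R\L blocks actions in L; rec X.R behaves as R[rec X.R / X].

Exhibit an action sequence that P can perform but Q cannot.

P's transition system — 3 states:
  s0 = a.(0\{c} + c.0)\{b} ⊢ --a--▸ s1
  s1 = (0\{c} + c.0)\{b} ⊢ --c--▸ s2
  s2 = 0\{b} ⊢ ∅
Q's transition system — 2 states:
  t0 = a.(0\{c} + b.0)\{b} ⊢ --a--▸ t1
  t1 = (0\{c} + b.0)\{b} ⊢ ∅
Run σ = ⟨ac⟩ on P: start {s0}
  after a @ step 1: {s1}
  after c @ step 2: {s2}
  P completes σ.
Run σ = ⟨ac⟩ on Q: start {t0}
  after a @ step 1: {t1}
  after c @ step 2: ∅ (Q stuck)

ac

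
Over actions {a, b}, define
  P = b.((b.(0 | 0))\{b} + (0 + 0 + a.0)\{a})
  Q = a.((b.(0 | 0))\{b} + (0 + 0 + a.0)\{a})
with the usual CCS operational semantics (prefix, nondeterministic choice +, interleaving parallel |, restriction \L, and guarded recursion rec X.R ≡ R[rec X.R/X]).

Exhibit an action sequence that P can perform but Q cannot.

b

LTS(P): 2 reachable states
  s0 = b.((b.(0 | 0))\{b} + (0 + 0 + a.0)\{a}) :: --b--▸ s1
  s1 = (b.(0 | 0))\{b} + (0 + 0 + a.0)\{a} :: stopped
LTS(Q): 2 reachable states
  t0 = a.((b.(0 | 0))\{b} + (0 + 0 + a.0)\{a}) :: --a--▸ t1
  t1 = (b.(0 | 0))\{b} + (0 + 0 + a.0)\{a} :: stopped
Trace ⟨b⟩ through P, begin at {s0}:
  after b @ step 1: {s1}
  — P admits the full trace.
Trace ⟨b⟩ through Q, begin at {t0}:
  after b @ step 1: ∅ (Q stuck)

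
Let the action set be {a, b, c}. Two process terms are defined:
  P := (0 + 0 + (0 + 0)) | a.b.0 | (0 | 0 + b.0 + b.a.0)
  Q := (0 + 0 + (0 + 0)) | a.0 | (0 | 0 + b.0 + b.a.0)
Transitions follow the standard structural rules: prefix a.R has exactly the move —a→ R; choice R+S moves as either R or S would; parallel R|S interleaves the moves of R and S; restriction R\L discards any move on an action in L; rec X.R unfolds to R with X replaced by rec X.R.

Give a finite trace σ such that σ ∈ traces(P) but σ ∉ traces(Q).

abb

Reachable graph of P (9 states):
  p0 = (0 + 0 + (0 + 0)) | a.b.0 | (0 | 0 + b.0 + b.a.0) ⊢ -a-> p1, -b-> p2, -b-> p3
  p1 = (0 + 0 + (0 + 0)) | b.0 | (0 | 0 + b.0 + b.a.0) ⊢ -b-> p4, -b-> p5, -b-> p6
  p2 = (0 + 0 + (0 + 0)) | a.b.0 | 0 ⊢ -a-> p5
  p3 = (0 + 0 + (0 + 0)) | a.b.0 | a.0 ⊢ -a-> p2, -a-> p6
  p4 = (0 + 0 + (0 + 0)) | 0 | (0 | 0 + b.0 + b.a.0) ⊢ -b-> p7, -b-> p8
  p5 = (0 + 0 + (0 + 0)) | b.0 | 0 ⊢ -b-> p7
  p6 = (0 + 0 + (0 + 0)) | b.0 | a.0 ⊢ -a-> p5, -b-> p8
  p7 = (0 + 0 + (0 + 0)) | 0 | 0 ⊢ stopped
  p8 = (0 + 0 + (0 + 0)) | 0 | a.0 ⊢ -a-> p7
Reachable graph of Q (6 states):
  q0 = (0 + 0 + (0 + 0)) | a.0 | (0 | 0 + b.0 + b.a.0) ⊢ -a-> q1, -b-> q2, -b-> q3
  q1 = (0 + 0 + (0 + 0)) | 0 | (0 | 0 + b.0 + b.a.0) ⊢ -b-> q4, -b-> q5
  q2 = (0 + 0 + (0 + 0)) | a.0 | 0 ⊢ -a-> q4
  q3 = (0 + 0 + (0 + 0)) | a.0 | a.0 ⊢ -a-> q2, -a-> q5
  q4 = (0 + 0 + (0 + 0)) | 0 | 0 ⊢ stopped
  q5 = (0 + 0 + (0 + 0)) | 0 | a.0 ⊢ -a-> q4
Trace ⟨abb⟩ through P, begin at {p0}:
  [1] a ⇒ {p1}
  [2] b ⇒ {p4, p5, p6}
  [3] b ⇒ {p7, p8}
  P completes σ.
Trace ⟨abb⟩ through Q, begin at {q0}:
  [1] a ⇒ {q1}
  [2] b ⇒ {q4, q5}
  [3] b ⇒ ∅  — Q cannot continue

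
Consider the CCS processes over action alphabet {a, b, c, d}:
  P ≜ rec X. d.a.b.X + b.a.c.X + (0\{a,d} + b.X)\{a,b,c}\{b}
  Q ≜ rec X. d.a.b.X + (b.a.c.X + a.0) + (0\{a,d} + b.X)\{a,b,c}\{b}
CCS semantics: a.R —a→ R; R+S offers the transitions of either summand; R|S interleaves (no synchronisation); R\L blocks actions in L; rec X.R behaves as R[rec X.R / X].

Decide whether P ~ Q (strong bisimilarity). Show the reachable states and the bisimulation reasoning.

P ≁ Q

P's transition system — 5 states:
  s0 = rec X. d.a.b.X + b.a.c.X + (0\{a,d} + b.X)\{a,b,c}\{b} → --b--▸ s1, --d--▸ s2
  s1 = a.c.(rec X. d.a.b.X + b.a.c.X + (0\{a,d} + b.X)\{a,b,c}\{b}) → --a--▸ s3
  s2 = a.b.(rec X. d.a.b.X + b.a.c.X + (0\{a,d} + b.X)\{a,b,c}\{b}) → --a--▸ s4
  s3 = c.(rec X. d.a.b.X + b.a.c.X + (0\{a,d} + b.X)\{a,b,c}\{b}) → --c--▸ s0
  s4 = b.(rec X. d.a.b.X + b.a.c.X + (0\{a,d} + b.X)\{a,b,c}\{b}) → --b--▸ s0
Q's transition system — 6 states:
  t0 = rec X. d.a.b.X + (b.a.c.X + a.0) + (0\{a,d} + b.X)\{a,b,c}\{b} → --a--▸ t1, --b--▸ t2, --d--▸ t3
  t1 = 0 → (no moves)
  t2 = a.c.(rec X. d.a.b.X + (b.a.c.X + a.0) + (0\{a,d} + b.X)\{a,b,c}\{b}) → --a--▸ t4
  t3 = a.b.(rec X. d.a.b.X + (b.a.c.X + a.0) + (0\{a,d} + b.X)\{a,b,c}\{b}) → --a--▸ t5
  t4 = c.(rec X. d.a.b.X + (b.a.c.X + a.0) + (0\{a,d} + b.X)\{a,b,c}\{b}) → --c--▸ t0
  t5 = b.(rec X. d.a.b.X + (b.a.c.X + a.0) + (0\{a,d} + b.X)\{a,b,c}\{b}) → --b--▸ t0
Bisimilarity quotient blocks:
  B0 = {s0}
  B1 = {s1}
  B2 = {s3}
  B3 = {s2}
  B4 = {s4}
  B5 = {t0}
  B6 = {t1}
  B7 = {t3}
  B8 = {t5}
  B9 = {t2}
  B10 = {t4}
s0 ∈ B0, t0 ∈ B5 → different blocks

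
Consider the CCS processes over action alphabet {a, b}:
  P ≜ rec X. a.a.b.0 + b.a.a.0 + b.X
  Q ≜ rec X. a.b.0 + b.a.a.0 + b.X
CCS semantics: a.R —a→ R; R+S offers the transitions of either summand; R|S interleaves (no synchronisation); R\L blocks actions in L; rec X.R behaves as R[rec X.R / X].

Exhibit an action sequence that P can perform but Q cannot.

aa

P's transition system — 6 states:
  p0 = rec X. a.a.b.0 + b.a.a.0 + b.X | —a→ p1, —b→ p0, —b→ p2
  p1 = a.b.0 | —a→ p3
  p2 = a.a.0 | —a→ p4
  p3 = b.0 | —b→ p5
  p4 = a.0 | —a→ p5
  p5 = 0 | stopped
Q's transition system — 5 states:
  q0 = rec X. a.b.0 + b.a.a.0 + b.X | —a→ q1, —b→ q0, —b→ q2
  q1 = b.0 | —b→ q3
  q2 = a.a.0 | —a→ q4
  q3 = 0 | stopped
  q4 = a.0 | —a→ q3
Run σ = ⟨aa⟩ on P: start {p0}
  step 1 (a): {p1}
  step 2 (a): {p3}
  P completes σ.
Run σ = ⟨aa⟩ on Q: start {q0}
  step 1 (a): {q1}
  step 2 (a): ∅ (Q stuck)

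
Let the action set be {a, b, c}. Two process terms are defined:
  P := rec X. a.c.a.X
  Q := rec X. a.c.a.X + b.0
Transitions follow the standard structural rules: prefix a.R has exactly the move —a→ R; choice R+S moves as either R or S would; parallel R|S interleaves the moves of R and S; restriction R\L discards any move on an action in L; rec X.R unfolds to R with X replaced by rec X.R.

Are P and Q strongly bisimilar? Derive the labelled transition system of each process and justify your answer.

P ≁ Q

P's transition system — 3 states:
  s0 = rec X. a.c.a.X ⊢ =a=> s1
  s1 = c.a.(rec X. a.c.a.X) ⊢ =c=> s2
  s2 = a.(rec X. a.c.a.X) ⊢ =a=> s0
Q's transition system — 4 states:
  t0 = rec X. a.c.a.X + b.0 ⊢ =a=> t1, =b=> t2
  t1 = c.a.(rec X. a.c.a.X + b.0) ⊢ =c=> t3
  t2 = 0 ⊢ stopped
  t3 = a.(rec X. a.c.a.X + b.0) ⊢ =a=> t0
Bisimilarity quotient blocks:
  B0 = {s0}
  B1 = {s1}
  B2 = {s2}
  B3 = {t0}
  B4 = {t1}
  B5 = {t3}
  B6 = {t2}
s0 ∈ B0, t0 ∈ B3 → different blocks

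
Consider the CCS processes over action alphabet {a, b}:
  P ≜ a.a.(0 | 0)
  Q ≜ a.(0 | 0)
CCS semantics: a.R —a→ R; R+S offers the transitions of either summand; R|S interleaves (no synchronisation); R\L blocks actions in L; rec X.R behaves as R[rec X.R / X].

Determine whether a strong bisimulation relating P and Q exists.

NO

P's transition system — 3 states:
  m0 = a.a.(0 | 0) → —a→ m1
  m1 = a.(0 | 0) → —a→ m2
  m2 = 0 | 0 → ∅
Q's transition system — 2 states:
  n0 = a.(0 | 0) → —a→ n1
  n1 = 0 | 0 → ∅
Coarsest stable partition (strong bisimilarity classes):
  B0 = {m0}
  B1 = {m1, n0}
  B2 = {m2, n1}
m0 ∈ B0, n0 ∈ B1 → different blocks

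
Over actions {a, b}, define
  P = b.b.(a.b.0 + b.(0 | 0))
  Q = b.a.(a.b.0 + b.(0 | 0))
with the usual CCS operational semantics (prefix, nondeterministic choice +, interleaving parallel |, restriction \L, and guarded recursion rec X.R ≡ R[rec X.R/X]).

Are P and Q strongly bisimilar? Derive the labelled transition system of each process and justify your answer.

not bisimilar

P's transition system — 6 states:
  p0 = b.b.(a.b.0 + b.(0 | 0)) has moves =b=> p1
  p1 = b.(a.b.0 + b.(0 | 0)) has moves =b=> p2
  p2 = a.b.0 + b.(0 | 0) has moves =a=> p3, =b=> p4
  p3 = b.0 has moves =b=> p5
  p4 = 0 | 0 has moves (no moves)
  p5 = 0 has moves (no moves)
Q's transition system — 6 states:
  q0 = b.a.(a.b.0 + b.(0 | 0)) has moves =b=> q1
  q1 = a.(a.b.0 + b.(0 | 0)) has moves =a=> q2
  q2 = a.b.0 + b.(0 | 0) has moves =a=> q3, =b=> q4
  q3 = b.0 has moves =b=> q5
  q4 = 0 | 0 has moves (no moves)
  q5 = 0 has moves (no moves)
Bisimilarity quotient blocks:
  B0 = {p0}
  B1 = {p1}
  B2 = {p2, q2}
  B3 = {p3, q3}
  B4 = {p4, p5, q4, q5}
  B5 = {q0}
  B6 = {q1}
p0 ∈ B0, q0 ∈ B5 → different blocks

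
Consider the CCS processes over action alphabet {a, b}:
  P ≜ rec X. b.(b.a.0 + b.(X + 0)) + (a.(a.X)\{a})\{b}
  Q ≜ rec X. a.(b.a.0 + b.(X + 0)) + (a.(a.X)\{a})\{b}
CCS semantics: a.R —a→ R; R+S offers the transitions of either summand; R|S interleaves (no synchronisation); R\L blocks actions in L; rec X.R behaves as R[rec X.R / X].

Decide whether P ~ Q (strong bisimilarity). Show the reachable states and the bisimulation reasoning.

not bisimilar

LTS(P): 6 reachable states
  m0 = rec X. b.(b.a.0 + b.(X + 0)) + (a.(a.X)\{a})\{b} has moves —a→ m1, —b→ m2
  m1 = (a.(rec X. b.(b.a.0 + b.(X + 0)) + (a.(a.X)\{a})\{b}))\{a}\{b} has moves ·
  m2 = b.a.0 + b.((rec X. b.(b.a.0 + b.(X + 0)) + (a.(a.X)\{a})\{b}) + 0) has moves —b→ m3, —b→ m4
  m3 = (rec X. b.(b.a.0 + b.(X + 0)) + (a.(a.X)\{a})\{b}) + 0 has moves —a→ m1, —b→ m2
  m4 = a.0 has moves —a→ m5
  m5 = 0 has moves ·
LTS(Q): 6 reachable states
  n0 = rec X. a.(b.a.0 + b.(X + 0)) + (a.(a.X)\{a})\{b} has moves —a→ n1, —a→ n2
  n1 = (a.(rec X. a.(b.a.0 + b.(X + 0)) + (a.(a.X)\{a})\{b}))\{a}\{b} has moves ·
  n2 = b.a.0 + b.((rec X. a.(b.a.0 + b.(X + 0)) + (a.(a.X)\{a})\{b}) + 0) has moves —b→ n3, —b→ n4
  n3 = (rec X. a.(b.a.0 + b.(X + 0)) + (a.(a.X)\{a})\{b}) + 0 has moves —a→ n1, —a→ n2
  n4 = a.0 has moves —a→ n5
  n5 = 0 has moves ·
Partition-refinement fixed point:
  B0 = {m0, m3}
  B1 = {m2}
  B2 = {m4, n4}
  B3 = {m1, m5, n1, n5}
  B4 = {n0, n3}
  B5 = {n2}
m0 ∈ B0, n0 ∈ B4 → different blocks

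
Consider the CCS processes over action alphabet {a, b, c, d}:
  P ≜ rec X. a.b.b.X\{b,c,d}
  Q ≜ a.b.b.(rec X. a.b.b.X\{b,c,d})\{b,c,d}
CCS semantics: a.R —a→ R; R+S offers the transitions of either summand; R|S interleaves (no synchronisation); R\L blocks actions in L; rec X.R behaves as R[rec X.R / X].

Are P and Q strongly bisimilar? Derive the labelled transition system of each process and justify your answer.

P ~ Q

P's transition system — 5 states:
  s0 = rec X. a.b.b.X\{b,c,d} ⊢ —a→ s1
  s1 = b.b.(rec X. a.b.b.X\{b,c,d})\{b,c,d} ⊢ —b→ s2
  s2 = b.(rec X. a.b.b.X\{b,c,d})\{b,c,d} ⊢ —b→ s3
  s3 = (rec X. a.b.b.X\{b,c,d})\{b,c,d} ⊢ —a→ s4
  s4 = (b.b.(rec X. a.b.b.X\{b,c,d})\{b,c,d})\{b,c,d} ⊢ deadlocked
Q's transition system — 5 states:
  t0 = a.b.b.(rec X. a.b.b.X\{b,c,d})\{b,c,d} ⊢ —a→ t1
  t1 = b.b.(rec X. a.b.b.X\{b,c,d})\{b,c,d} ⊢ —b→ t2
  t2 = b.(rec X. a.b.b.X\{b,c,d})\{b,c,d} ⊢ —b→ t3
  t3 = (rec X. a.b.b.X\{b,c,d})\{b,c,d} ⊢ —a→ t4
  t4 = (b.b.(rec X. a.b.b.X\{b,c,d})\{b,c,d})\{b,c,d} ⊢ deadlocked
Coarsest stable partition (strong bisimilarity classes):
  B0 = {s0, t0}
  B1 = {s1, t1}
  B2 = {s2, t2}
  B3 = {s3, t3}
  B4 = {s4, t4}
s0 ∈ B0, t0 ∈ B0 → same block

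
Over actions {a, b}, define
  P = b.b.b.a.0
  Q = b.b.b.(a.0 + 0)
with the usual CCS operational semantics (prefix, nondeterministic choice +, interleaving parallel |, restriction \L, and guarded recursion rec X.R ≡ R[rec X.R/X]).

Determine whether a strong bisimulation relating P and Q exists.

YES

P's transition system — 5 states:
  s0 = b.b.b.a.0 has moves —b→ s1
  s1 = b.b.a.0 has moves —b→ s2
  s2 = b.a.0 has moves —b→ s3
  s3 = a.0 has moves —a→ s4
  s4 = 0 has moves ∅
Q's transition system — 5 states:
  t0 = b.b.b.(a.0 + 0) has moves —b→ t1
  t1 = b.b.(a.0 + 0) has moves —b→ t2
  t2 = b.(a.0 + 0) has moves —b→ t3
  t3 = a.0 + 0 has moves —a→ t4
  t4 = 0 has moves ∅
Coarsest stable partition (strong bisimilarity classes):
  B0 = {s0, t0}
  B1 = {s1, t1}
  B2 = {s2, t2}
  B3 = {s3, t3}
  B4 = {s4, t4}
s0 ∈ B0, t0 ∈ B0 → same block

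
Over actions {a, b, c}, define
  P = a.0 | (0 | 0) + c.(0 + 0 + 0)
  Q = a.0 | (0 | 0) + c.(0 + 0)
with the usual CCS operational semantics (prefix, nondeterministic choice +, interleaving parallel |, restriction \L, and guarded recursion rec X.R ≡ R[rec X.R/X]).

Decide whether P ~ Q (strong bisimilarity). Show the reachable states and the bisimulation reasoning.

P's transition system — 3 states:
  m0 = a.0 | (0 | 0) + c.(0 + 0 + 0) → --a--▸ m1, --c--▸ m2
  m1 = 0 | (0 | 0) → ·
  m2 = 0 + 0 + 0 → ·
Q's transition system — 3 states:
  n0 = a.0 | (0 | 0) + c.(0 + 0) → --a--▸ n1, --c--▸ n2
  n1 = 0 | (0 | 0) → ·
  n2 = 0 + 0 → ·
Coarsest stable partition (strong bisimilarity classes):
  B0 = {m0, n0}
  B1 = {m1, m2, n1, n2}
m0 ∈ B0, n0 ∈ B0 → same block

P ~ Q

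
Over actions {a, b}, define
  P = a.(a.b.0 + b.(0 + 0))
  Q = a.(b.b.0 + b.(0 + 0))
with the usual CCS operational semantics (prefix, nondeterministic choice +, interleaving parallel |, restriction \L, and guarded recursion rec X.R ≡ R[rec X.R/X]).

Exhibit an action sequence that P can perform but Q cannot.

P's transition system — 5 states:
  u0 = a.(a.b.0 + b.(0 + 0)) has moves ··a··> u1
  u1 = a.b.0 + b.(0 + 0) has moves ··a··> u2, ··b··> u3
  u2 = b.0 has moves ··b··> u4
  u3 = 0 + 0 has moves (no moves)
  u4 = 0 has moves (no moves)
Q's transition system — 5 states:
  v0 = a.(b.b.0 + b.(0 + 0)) has moves ··a··> v1
  v1 = b.b.0 + b.(0 + 0) has moves ··b··> v2, ··b··> v3
  v2 = 0 + 0 has moves (no moves)
  v3 = b.0 has moves ··b··> v4
  v4 = 0 has moves (no moves)
Run σ = ⟨aa⟩ on P: start {u0}
  [1] a ⇒ {u1}
  [2] a ⇒ {u2}
  P completes σ.
Run σ = ⟨aa⟩ on Q: start {v0}
  [1] a ⇒ {v1}
  [2] a ⇒ no successor for Q

aa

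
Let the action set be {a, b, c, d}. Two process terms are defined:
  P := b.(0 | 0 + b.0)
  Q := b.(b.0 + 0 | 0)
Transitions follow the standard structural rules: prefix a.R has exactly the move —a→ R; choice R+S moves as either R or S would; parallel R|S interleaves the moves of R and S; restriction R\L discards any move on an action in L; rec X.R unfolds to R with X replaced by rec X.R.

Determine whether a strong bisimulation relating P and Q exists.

Reachable graph of P (3 states):
  u0 = b.(0 | 0 + b.0) :: —b→ u1
  u1 = 0 | 0 + b.0 :: —b→ u2
  u2 = 0 :: ∅
Reachable graph of Q (3 states):
  v0 = b.(b.0 + 0 | 0) :: —b→ v1
  v1 = b.0 + 0 | 0 :: —b→ v2
  v2 = 0 :: ∅
Bisimilarity quotient blocks:
  B0 = {u0, v0}
  B1 = {u1, v1}
  B2 = {u2, v2}
u0 ∈ B0, v0 ∈ B0 → same block

bisimilar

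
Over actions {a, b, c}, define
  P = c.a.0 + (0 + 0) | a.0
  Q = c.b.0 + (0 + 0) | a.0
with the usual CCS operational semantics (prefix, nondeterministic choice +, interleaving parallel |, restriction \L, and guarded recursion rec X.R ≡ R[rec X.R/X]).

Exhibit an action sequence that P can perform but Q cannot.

P's transition system — 4 states:
  p0 = c.a.0 + (0 + 0) | a.0 ⊢ -a-> p1, -c-> p2
  p1 = (0 + 0) | 0 ⊢ deadlocked
  p2 = a.0 ⊢ -a-> p3
  p3 = 0 ⊢ deadlocked
Q's transition system — 4 states:
  q0 = c.b.0 + (0 + 0) | a.0 ⊢ -a-> q1, -c-> q2
  q1 = (0 + 0) | 0 ⊢ deadlocked
  q2 = b.0 ⊢ -b-> q3
  q3 = 0 ⊢ deadlocked
Trace ⟨ca⟩ through P, begin at {p0}:
  after c @ step 1: {p2}
  after a @ step 2: {p3}
  ✓ P
Trace ⟨ca⟩ through Q, begin at {q0}:
  after c @ step 1: {q2}
  after a @ step 2: ∅ (Q stuck)

ca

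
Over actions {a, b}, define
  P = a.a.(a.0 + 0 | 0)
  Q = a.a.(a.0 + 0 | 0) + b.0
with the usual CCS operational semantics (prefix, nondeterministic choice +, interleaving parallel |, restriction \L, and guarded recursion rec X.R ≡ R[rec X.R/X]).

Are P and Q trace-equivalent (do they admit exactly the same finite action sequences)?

LTS(P): 4 reachable states
  p0 = a.a.(a.0 + 0 | 0) | —a→ p1
  p1 = a.(a.0 + 0 | 0) | —a→ p2
  p2 = a.0 + 0 | 0 | —a→ p3
  p3 = 0 | ∅
LTS(Q): 4 reachable states
  q0 = a.a.(a.0 + 0 | 0) + b.0 | —a→ q1, —b→ q2
  q1 = a.(a.0 + 0 | 0) | —a→ q3
  q2 = 0 | ∅
  q3 = a.0 + 0 | 0 | —a→ q2
Run σ = ⟨b⟩ on Q: start {q0}
  after b @ step 1: {q2}
  ✓ Q
Run σ = ⟨b⟩ on P: start {p0}
  after b @ step 1: ∅ (P stuck)

trace-distinct — witness ⟨b⟩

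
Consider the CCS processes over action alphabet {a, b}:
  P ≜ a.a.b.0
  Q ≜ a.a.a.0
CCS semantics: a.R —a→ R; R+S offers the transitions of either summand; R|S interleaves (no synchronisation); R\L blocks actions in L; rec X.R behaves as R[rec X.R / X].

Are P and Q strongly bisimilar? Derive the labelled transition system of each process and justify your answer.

P ≁ Q

LTS(P): 4 reachable states
  u0 = a.a.b.0 has moves -a-> u1
  u1 = a.b.0 has moves -a-> u2
  u2 = b.0 has moves -b-> u3
  u3 = 0 has moves ∅
LTS(Q): 4 reachable states
  v0 = a.a.a.0 has moves -a-> v1
  v1 = a.a.0 has moves -a-> v2
  v2 = a.0 has moves -a-> v3
  v3 = 0 has moves ∅
Coarsest stable partition (strong bisimilarity classes):
  B0 = {u0}
  B1 = {u1}
  B2 = {u2}
  B3 = {u3, v3}
  B4 = {v0}
  B5 = {v1}
  B6 = {v2}
u0 ∈ B0, v0 ∈ B4 → different blocks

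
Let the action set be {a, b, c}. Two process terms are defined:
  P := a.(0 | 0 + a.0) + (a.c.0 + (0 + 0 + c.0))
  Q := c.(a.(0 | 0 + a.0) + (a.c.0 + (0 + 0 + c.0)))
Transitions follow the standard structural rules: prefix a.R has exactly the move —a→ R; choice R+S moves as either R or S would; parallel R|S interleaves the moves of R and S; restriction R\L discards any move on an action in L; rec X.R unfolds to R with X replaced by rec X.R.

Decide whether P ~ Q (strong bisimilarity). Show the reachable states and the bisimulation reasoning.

P ≁ Q

LTS(P): 4 reachable states
  p0 = a.(0 | 0 + a.0) + (a.c.0 + (0 + 0 + c.0)) has moves —a→ p1, —a→ p2, —c→ p3
  p1 = 0 | 0 + a.0 has moves —a→ p3
  p2 = c.0 has moves —c→ p3
  p3 = 0 has moves ∅
LTS(Q): 5 reachable states
  q0 = c.(a.(0 | 0 + a.0) + (a.c.0 + (0 + 0 + c.0))) has moves —c→ q1
  q1 = a.(0 | 0 + a.0) + (a.c.0 + (0 + 0 + c.0)) has moves —a→ q2, —a→ q3, —c→ q4
  q2 = 0 | 0 + a.0 has moves —a→ q4
  q3 = c.0 has moves —c→ q4
  q4 = 0 has moves ∅
Partition-refinement fixed point:
  B0 = {p0, q1}
  B1 = {p1, q2}
  B2 = {p3, q4}
  B3 = {p2, q3}
  B4 = {q0}
p0 ∈ B0, q0 ∈ B4 → different blocks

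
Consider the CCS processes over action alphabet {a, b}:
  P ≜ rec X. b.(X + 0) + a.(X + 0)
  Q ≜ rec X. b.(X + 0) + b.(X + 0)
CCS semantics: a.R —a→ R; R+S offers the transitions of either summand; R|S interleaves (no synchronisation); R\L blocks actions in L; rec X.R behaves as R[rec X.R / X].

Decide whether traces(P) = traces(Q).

Reachable graph of P (2 states):
  u0 = rec X. b.(X + 0) + a.(X + 0) has moves —a→ u1, —b→ u1
  u1 = (rec X. b.(X + 0) + a.(X + 0)) + 0 has moves —a→ u1, —b→ u1
Reachable graph of Q (2 states):
  v0 = rec X. b.(X + 0) + b.(X + 0) has moves —b→ v1
  v1 = (rec X. b.(X + 0) + b.(X + 0)) + 0 has moves —b→ v1
Executing a from P (initial set {u0}):
  after a @ step 1: {u1}
  P completes σ.
Executing a from Q (initial set {v0}):
  after a @ step 1: no successor for Q

trace-distinct — witness ⟨a⟩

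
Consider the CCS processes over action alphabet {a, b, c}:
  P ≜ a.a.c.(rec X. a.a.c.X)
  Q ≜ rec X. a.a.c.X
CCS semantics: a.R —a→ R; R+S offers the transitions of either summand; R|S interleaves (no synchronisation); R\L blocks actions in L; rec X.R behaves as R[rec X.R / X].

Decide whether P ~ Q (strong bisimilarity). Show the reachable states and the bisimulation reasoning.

LTS(P): 4 reachable states
  p0 = a.a.c.(rec X. a.a.c.X) :: =a=> p1
  p1 = a.c.(rec X. a.a.c.X) :: =a=> p2
  p2 = c.(rec X. a.a.c.X) :: =c=> p3
  p3 = rec X. a.a.c.X :: =a=> p1
LTS(Q): 3 reachable states
  q0 = rec X. a.a.c.X :: =a=> q1
  q1 = a.c.(rec X. a.a.c.X) :: =a=> q2
  q2 = c.(rec X. a.a.c.X) :: =c=> q0
Bisimilarity quotient blocks:
  B0 = {p0, p3, q0}
  B1 = {p1, q1}
  B2 = {p2, q2}
p0 ∈ B0, q0 ∈ B0 → same block

bisimilar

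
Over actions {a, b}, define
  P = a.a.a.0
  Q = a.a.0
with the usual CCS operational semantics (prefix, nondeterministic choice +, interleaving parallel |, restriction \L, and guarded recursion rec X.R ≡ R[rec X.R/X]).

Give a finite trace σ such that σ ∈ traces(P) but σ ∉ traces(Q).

P's transition system — 4 states:
  s0 = a.a.a.0 | -a-> s1
  s1 = a.a.0 | -a-> s2
  s2 = a.0 | -a-> s3
  s3 = 0 | ∅
Q's transition system — 3 states:
  t0 = a.a.0 | -a-> t1
  t1 = a.0 | -a-> t2
  t2 = 0 | ∅
Run σ = ⟨aaa⟩ on P: start {s0}
  step 1 (a): {s1}
  step 2 (a): {s2}
  step 3 (a): {s3}
  P completes σ.
Run σ = ⟨aaa⟩ on Q: start {t0}
  step 1 (a): {t1}
  step 2 (a): {t2}
  step 3 (a): no successor for Q

aaa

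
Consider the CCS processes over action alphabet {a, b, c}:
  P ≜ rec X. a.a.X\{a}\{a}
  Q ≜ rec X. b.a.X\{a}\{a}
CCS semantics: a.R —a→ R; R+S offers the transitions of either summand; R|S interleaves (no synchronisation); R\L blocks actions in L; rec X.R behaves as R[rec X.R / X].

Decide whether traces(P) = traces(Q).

traces(P) ≠ traces(Q) — witness ⟨a⟩

P's transition system — 3 states:
  s0 = rec X. a.a.X\{a}\{a} has moves =a=> s1
  s1 = a.(rec X. a.a.X\{a}\{a})\{a}\{a} has moves =a=> s2
  s2 = (rec X. a.a.X\{a}\{a})\{a}\{a} has moves stopped
Q's transition system — 4 states:
  t0 = rec X. b.a.X\{a}\{a} has moves =b=> t1
  t1 = a.(rec X. b.a.X\{a}\{a})\{a}\{a} has moves =a=> t2
  t2 = (rec X. b.a.X\{a}\{a})\{a}\{a} has moves =b=> t3
  t3 = (a.(rec X. b.a.X\{a}\{a})\{a}\{a})\{a}\{a} has moves stopped
Executing a from P (initial set {s0}):
  step 1 (a): {s1}
  P completes σ.
Executing a from Q (initial set {t0}):
  step 1 (a): no successor for Q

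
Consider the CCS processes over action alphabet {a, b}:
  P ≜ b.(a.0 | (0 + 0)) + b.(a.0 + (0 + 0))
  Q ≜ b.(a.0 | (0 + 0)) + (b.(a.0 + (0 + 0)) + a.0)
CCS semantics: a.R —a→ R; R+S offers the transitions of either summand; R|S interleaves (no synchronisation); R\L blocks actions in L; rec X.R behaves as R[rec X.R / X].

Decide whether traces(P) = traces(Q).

traces(P) ≠ traces(Q) — witness ⟨a⟩

LTS(P): 5 reachable states
  u0 = b.(a.0 | (0 + 0)) + b.(a.0 + (0 + 0)) ⊢ --b--▸ u1, --b--▸ u2
  u1 = a.0 + (0 + 0) ⊢ --a--▸ u3
  u2 = a.0 | (0 + 0) ⊢ --a--▸ u4
  u3 = 0 ⊢ ·
  u4 = 0 | (0 + 0) ⊢ ·
LTS(Q): 5 reachable states
  v0 = b.(a.0 | (0 + 0)) + (b.(a.0 + (0 + 0)) + a.0) ⊢ --a--▸ v1, --b--▸ v2, --b--▸ v3
  v1 = 0 ⊢ ·
  v2 = a.0 + (0 + 0) ⊢ --a--▸ v1
  v3 = a.0 | (0 + 0) ⊢ --a--▸ v4
  v4 = 0 | (0 + 0) ⊢ ·
Run σ = ⟨a⟩ on Q: start {v0}
  [1] a ⇒ {v1}
  Q completes σ.
Run σ = ⟨a⟩ on P: start {u0}
  [1] a ⇒ ∅ (P stuck)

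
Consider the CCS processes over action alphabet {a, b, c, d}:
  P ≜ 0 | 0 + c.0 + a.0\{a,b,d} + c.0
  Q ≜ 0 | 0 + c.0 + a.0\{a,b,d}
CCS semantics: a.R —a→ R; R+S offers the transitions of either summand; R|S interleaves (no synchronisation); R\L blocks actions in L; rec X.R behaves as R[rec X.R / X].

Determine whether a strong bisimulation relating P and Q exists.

LTS(P): 3 reachable states
  m0 = 0 | 0 + c.0 + a.0\{a,b,d} + c.0 :: -a-> m1, -c-> m2
  m1 = 0\{a,b,d} :: ·
  m2 = 0 :: ·
LTS(Q): 3 reachable states
  n0 = 0 | 0 + c.0 + a.0\{a,b,d} :: -a-> n1, -c-> n2
  n1 = 0\{a,b,d} :: ·
  n2 = 0 :: ·
Coarsest stable partition (strong bisimilarity classes):
  B0 = {m0, n0}
  B1 = {m1, m2, n1, n2}
m0 ∈ B0, n0 ∈ B0 → same block

P ~ Q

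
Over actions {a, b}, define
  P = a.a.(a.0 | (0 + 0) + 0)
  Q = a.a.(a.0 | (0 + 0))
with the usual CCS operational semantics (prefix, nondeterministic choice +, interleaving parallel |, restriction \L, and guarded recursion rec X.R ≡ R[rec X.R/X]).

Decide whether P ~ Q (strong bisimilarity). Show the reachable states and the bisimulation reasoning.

YES

LTS(P): 4 reachable states
  m0 = a.a.(a.0 | (0 + 0) + 0) :: -a-> m1
  m1 = a.(a.0 | (0 + 0) + 0) :: -a-> m2
  m2 = a.0 | (0 + 0) + 0 :: -a-> m3
  m3 = 0 | (0 + 0) :: deadlocked
LTS(Q): 4 reachable states
  n0 = a.a.(a.0 | (0 + 0)) :: -a-> n1
  n1 = a.(a.0 | (0 + 0)) :: -a-> n2
  n2 = a.0 | (0 + 0) :: -a-> n3
  n3 = 0 | (0 + 0) :: deadlocked
Coarsest stable partition (strong bisimilarity classes):
  B0 = {m0, n0}
  B1 = {m1, n1}
  B2 = {m2, n2}
  B3 = {m3, n3}
m0 ∈ B0, n0 ∈ B0 → same block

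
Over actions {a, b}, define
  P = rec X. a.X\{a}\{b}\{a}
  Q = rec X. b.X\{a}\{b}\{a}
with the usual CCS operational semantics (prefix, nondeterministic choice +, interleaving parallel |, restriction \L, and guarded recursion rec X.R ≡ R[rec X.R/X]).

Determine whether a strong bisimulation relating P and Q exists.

P's transition system — 2 states:
  m0 = rec X. a.X\{a}\{b}\{a} has moves =a=> m1
  m1 = (rec X. a.X\{a}\{b}\{a})\{a}\{b}\{a} has moves (no moves)
Q's transition system — 2 states:
  n0 = rec X. b.X\{a}\{b}\{a} has moves =b=> n1
  n1 = (rec X. b.X\{a}\{b}\{a})\{a}\{b}\{a} has moves (no moves)
Bisimilarity quotient blocks:
  B0 = {m0}
  B1 = {m1, n1}
  B2 = {n0}
m0 ∈ B0, n0 ∈ B2 → different blocks

not bisimilar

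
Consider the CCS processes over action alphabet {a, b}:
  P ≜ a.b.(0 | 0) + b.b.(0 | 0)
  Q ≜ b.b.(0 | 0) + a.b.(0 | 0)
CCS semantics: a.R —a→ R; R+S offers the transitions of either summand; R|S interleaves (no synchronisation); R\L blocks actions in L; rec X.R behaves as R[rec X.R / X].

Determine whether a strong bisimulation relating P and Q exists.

Reachable graph of P (3 states):
  m0 = a.b.(0 | 0) + b.b.(0 | 0) | =a=> m1, =b=> m1
  m1 = b.(0 | 0) | =b=> m2
  m2 = 0 | 0 | (no moves)
Reachable graph of Q (3 states):
  n0 = b.b.(0 | 0) + a.b.(0 | 0) | =a=> n1, =b=> n1
  n1 = b.(0 | 0) | =b=> n2
  n2 = 0 | 0 | (no moves)
Partition-refinement fixed point:
  B0 = {m0, n0}
  B1 = {m1, n1}
  B2 = {m2, n2}
m0 ∈ B0, n0 ∈ B0 → same block

P ~ Q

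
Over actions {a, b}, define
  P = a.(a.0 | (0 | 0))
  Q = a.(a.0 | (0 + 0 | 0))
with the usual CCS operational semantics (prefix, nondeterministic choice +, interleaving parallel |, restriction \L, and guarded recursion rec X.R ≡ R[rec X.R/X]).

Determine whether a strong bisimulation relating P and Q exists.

P ~ Q

Reachable graph of P (3 states):
  p0 = a.(a.0 | (0 | 0)) has moves —a→ p1
  p1 = a.0 | (0 | 0) has moves —a→ p2
  p2 = 0 | (0 | 0) has moves ·
Reachable graph of Q (3 states):
  q0 = a.(a.0 | (0 + 0 | 0)) has moves —a→ q1
  q1 = a.0 | (0 + 0 | 0) has moves —a→ q2
  q2 = 0 | (0 + 0 | 0) has moves ·
Coarsest stable partition (strong bisimilarity classes):
  B0 = {p0, q0}
  B1 = {p1, q1}
  B2 = {p2, q2}
p0 ∈ B0, q0 ∈ B0 → same block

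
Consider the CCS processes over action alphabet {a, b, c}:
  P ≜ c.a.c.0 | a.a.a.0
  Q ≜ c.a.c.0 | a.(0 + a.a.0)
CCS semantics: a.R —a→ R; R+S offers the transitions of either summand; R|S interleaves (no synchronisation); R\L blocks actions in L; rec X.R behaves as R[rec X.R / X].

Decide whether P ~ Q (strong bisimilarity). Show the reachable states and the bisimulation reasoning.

YES

LTS(P): 16 reachable states
  p0 = c.a.c.0 | a.a.a.0 ⊢ =a=> p1, =c=> p2
  p1 = c.a.c.0 | a.a.0 ⊢ =a=> p3, =c=> p4
  p2 = a.c.0 | a.a.a.0 ⊢ =a=> p4, =a=> p5
  p3 = c.a.c.0 | a.0 ⊢ =a=> p6, =c=> p7
  p4 = a.c.0 | a.a.0 ⊢ =a=> p7, =a=> p8
  p5 = c.0 | a.a.a.0 ⊢ =a=> p8, =c=> p9
  p6 = c.a.c.0 | 0 ⊢ =c=> p10
  p7 = a.c.0 | a.0 ⊢ =a=> p10, =a=> p11
  p8 = c.0 | a.a.0 ⊢ =a=> p11, =c=> p12
  p9 = 0 | a.a.a.0 ⊢ =a=> p12
  p10 = a.c.0 | 0 ⊢ =a=> p13
  p11 = c.0 | a.0 ⊢ =a=> p13, =c=> p14
  p12 = 0 | a.a.0 ⊢ =a=> p14
  p13 = c.0 | 0 ⊢ =c=> p15
  p14 = 0 | a.0 ⊢ =a=> p15
  p15 = 0 | 0 ⊢ (no moves)
LTS(Q): 16 reachable states
  q0 = c.a.c.0 | a.(0 + a.a.0) ⊢ =a=> q1, =c=> q2
  q1 = c.a.c.0 | (0 + a.a.0) ⊢ =a=> q3, =c=> q4
  q2 = a.c.0 | a.(0 + a.a.0) ⊢ =a=> q4, =a=> q5
  q3 = c.a.c.0 | a.0 ⊢ =a=> q6, =c=> q7
  q4 = a.c.0 | (0 + a.a.0) ⊢ =a=> q7, =a=> q8
  q5 = c.0 | a.(0 + a.a.0) ⊢ =a=> q8, =c=> q9
  q6 = c.a.c.0 | 0 ⊢ =c=> q10
  q7 = a.c.0 | a.0 ⊢ =a=> q10, =a=> q11
  q8 = c.0 | (0 + a.a.0) ⊢ =a=> q11, =c=> q12
  q9 = 0 | a.(0 + a.a.0) ⊢ =a=> q12
  q10 = a.c.0 | 0 ⊢ =a=> q13
  q11 = c.0 | a.0 ⊢ =a=> q13, =c=> q14
  q12 = 0 | (0 + a.a.0) ⊢ =a=> q14
  q13 = c.0 | 0 ⊢ =c=> q15
  q14 = 0 | a.0 ⊢ =a=> q15
  q15 = 0 | 0 ⊢ (no moves)
Bisimilarity quotient blocks:
  B0 = {p0, q0}
  B1 = {p1, q1}
  B2 = {p4, q4}
  B3 = {p7, q7}
  B4 = {p11, q11}
  B5 = {p13, q13}
  B6 = {p15, q15}
  B7 = {p14, q14}
  B8 = {p10, q10}
  B9 = {p8, q8}
  B10 = {p12, q12}
  B11 = {p3, q3}
  B12 = {p6, q6}
  B13 = {p2, q2}
  B14 = {p5, q5}
  B15 = {p9, q9}
p0 ∈ B0, q0 ∈ B0 → same block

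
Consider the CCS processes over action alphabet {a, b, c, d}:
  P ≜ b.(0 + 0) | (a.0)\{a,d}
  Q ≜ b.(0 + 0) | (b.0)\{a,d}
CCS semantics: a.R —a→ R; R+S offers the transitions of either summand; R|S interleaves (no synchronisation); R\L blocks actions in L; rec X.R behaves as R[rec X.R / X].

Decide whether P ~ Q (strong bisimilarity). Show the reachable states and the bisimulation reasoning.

Reachable graph of P (2 states):
  m0 = b.(0 + 0) | (a.0)\{a,d} has moves -b-> m1
  m1 = (0 + 0) | (a.0)\{a,d} has moves (no moves)
Reachable graph of Q (4 states):
  n0 = b.(0 + 0) | (b.0)\{a,d} has moves -b-> n1, -b-> n2
  n1 = (0 + 0) | (b.0)\{a,d} has moves -b-> n3
  n2 = b.(0 + 0) | 0\{a,d} has moves -b-> n3
  n3 = (0 + 0) | 0\{a,d} has moves (no moves)
Bisimilarity quotient blocks:
  B0 = {m0, n1, n2}
  B1 = {m1, n3}
  B2 = {n0}
m0 ∈ B0, n0 ∈ B2 → different blocks

P ≁ Q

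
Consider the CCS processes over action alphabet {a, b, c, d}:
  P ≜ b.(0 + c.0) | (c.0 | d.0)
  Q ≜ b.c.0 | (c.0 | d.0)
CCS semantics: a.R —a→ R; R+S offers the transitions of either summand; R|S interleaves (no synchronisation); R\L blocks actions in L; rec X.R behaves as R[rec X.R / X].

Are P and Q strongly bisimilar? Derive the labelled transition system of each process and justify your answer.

Reachable graph of P (12 states):
  s0 = b.(0 + c.0) | (c.0 | d.0) | =b=> s1, =c=> s2, =d=> s3
  s1 = (0 + c.0) | (c.0 | d.0) | =c=> s4, =c=> s5, =d=> s6
  s2 = b.(0 + c.0) | (0 | d.0) | =b=> s4, =d=> s7
  s3 = b.(0 + c.0) | (c.0 | 0) | =b=> s6, =c=> s7
  s4 = (0 + c.0) | (0 | d.0) | =c=> s8, =d=> s9
  s5 = 0 | (c.0 | d.0) | =c=> s8, =d=> s10
  s6 = (0 + c.0) | (c.0 | 0) | =c=> s10, =c=> s9
  s7 = b.(0 + c.0) | (0 | 0) | =b=> s9
  s8 = 0 | (0 | d.0) | =d=> s11
  s9 = (0 + c.0) | (0 | 0) | =c=> s11
  s10 = 0 | (c.0 | 0) | =c=> s11
  s11 = 0 | (0 | 0) | stopped
Reachable graph of Q (12 states):
  t0 = b.c.0 | (c.0 | d.0) | =b=> t1, =c=> t2, =d=> t3
  t1 = c.0 | (c.0 | d.0) | =c=> t4, =c=> t5, =d=> t6
  t2 = b.c.0 | (0 | d.0) | =b=> t5, =d=> t7
  t3 = b.c.0 | (c.0 | 0) | =b=> t6, =c=> t7
  t4 = 0 | (c.0 | d.0) | =c=> t8, =d=> t9
  t5 = c.0 | (0 | d.0) | =c=> t8, =d=> t10
  t6 = c.0 | (c.0 | 0) | =c=> t10, =c=> t9
  t7 = b.c.0 | (0 | 0) | =b=> t10
  t8 = 0 | (0 | d.0) | =d=> t11
  t9 = 0 | (c.0 | 0) | =c=> t11
  t10 = c.0 | (0 | 0) | =c=> t11
  t11 = 0 | (0 | 0) | stopped
Bisimilarity quotient blocks:
  B0 = {s0, t0}
  B1 = {s2, t2}
  B2 = {s4, s5, t4, t5}
  B3 = {s10, s9, t10, t9}
  B4 = {s11, t11}
  B5 = {s8, t8}
  B6 = {s7, t7}
  B7 = {s1, t1}
  B8 = {s6, t6}
  B9 = {s3, t3}
s0 ∈ B0, t0 ∈ B0 → same block

bisimilar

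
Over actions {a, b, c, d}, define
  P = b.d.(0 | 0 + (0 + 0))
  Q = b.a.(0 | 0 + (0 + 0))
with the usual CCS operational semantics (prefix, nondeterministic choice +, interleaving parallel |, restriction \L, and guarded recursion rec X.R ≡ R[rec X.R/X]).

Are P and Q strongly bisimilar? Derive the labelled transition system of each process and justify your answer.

P's transition system — 3 states:
  p0 = b.d.(0 | 0 + (0 + 0)) has moves =b=> p1
  p1 = d.(0 | 0 + (0 + 0)) has moves =d=> p2
  p2 = 0 | 0 + (0 + 0) has moves deadlocked
Q's transition system — 3 states:
  q0 = b.a.(0 | 0 + (0 + 0)) has moves =b=> q1
  q1 = a.(0 | 0 + (0 + 0)) has moves =a=> q2
  q2 = 0 | 0 + (0 + 0) has moves deadlocked
Coarsest stable partition (strong bisimilarity classes):
  B0 = {p0}
  B1 = {p1}
  B2 = {p2, q2}
  B3 = {q0}
  B4 = {q1}
p0 ∈ B0, q0 ∈ B3 → different blocks

not bisimilar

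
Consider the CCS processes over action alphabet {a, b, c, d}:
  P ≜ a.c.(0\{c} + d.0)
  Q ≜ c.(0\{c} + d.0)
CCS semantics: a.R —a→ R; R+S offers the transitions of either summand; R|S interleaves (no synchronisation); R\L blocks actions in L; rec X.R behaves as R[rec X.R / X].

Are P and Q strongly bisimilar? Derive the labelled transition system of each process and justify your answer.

not bisimilar

P's transition system — 4 states:
  m0 = a.c.(0\{c} + d.0) has moves -a-> m1
  m1 = c.(0\{c} + d.0) has moves -c-> m2
  m2 = 0\{c} + d.0 has moves -d-> m3
  m3 = 0 has moves ·
Q's transition system — 3 states:
  n0 = c.(0\{c} + d.0) has moves -c-> n1
  n1 = 0\{c} + d.0 has moves -d-> n2
  n2 = 0 has moves ·
Partition-refinement fixed point:
  B0 = {m0}
  B1 = {m1, n0}
  B2 = {m2, n1}
  B3 = {m3, n2}
m0 ∈ B0, n0 ∈ B1 → different blocks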